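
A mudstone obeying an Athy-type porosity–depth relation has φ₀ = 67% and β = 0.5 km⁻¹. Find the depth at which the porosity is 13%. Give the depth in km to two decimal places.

Invert Athy's law: z = ln(φ₀/φ) / β
z = ln(0.67/0.13) / 0.5 = ln(5.154) / 0.5 = 1.6397 / 0.5 = 3.279 km

3.28 km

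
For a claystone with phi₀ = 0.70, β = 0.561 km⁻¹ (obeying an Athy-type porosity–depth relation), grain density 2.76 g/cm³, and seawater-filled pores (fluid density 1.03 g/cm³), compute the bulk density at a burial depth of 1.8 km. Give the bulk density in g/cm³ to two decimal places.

2.32 g/cm³

Porosity at depth: phi = 0.7·exp(−0.561×1.8) = 0.7×0.3643 = 0.2550
Bulk density: ρ_b = (1−phi)ρ_g + phi·ρ_f = 0.7450×2.76 + 0.2550×1.03
       = 2.056 + 0.263 = 2.319 g/cm³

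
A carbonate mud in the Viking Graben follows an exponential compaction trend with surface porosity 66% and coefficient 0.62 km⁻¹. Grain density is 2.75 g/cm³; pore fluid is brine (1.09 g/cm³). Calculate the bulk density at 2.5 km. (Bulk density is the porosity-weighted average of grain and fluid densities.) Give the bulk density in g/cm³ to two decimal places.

2.52 g/cm³

Porosity at depth: φ = 0.66·exp(−0.62×2.5) = 0.66×0.2122 = 0.1401
Bulk density: ρ_b = (1−φ)ρ_g + φ·ρ_f = 0.8599×2.75 + 0.1401×1.09
       = 2.365 + 0.153 = 2.517 g/cm³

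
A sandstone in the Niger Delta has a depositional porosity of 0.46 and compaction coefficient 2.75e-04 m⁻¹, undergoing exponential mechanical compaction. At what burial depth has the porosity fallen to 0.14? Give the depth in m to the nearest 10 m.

Working in km (1 km = 1000 m; c in km⁻¹ = c in m⁻¹ × 1000):
Invert Athy's law: z = ln(n₀/n) / c
z = ln(0.46/0.14) / 0.275 = ln(3.286) / 0.275 = 1.1896 / 0.275 = 4.326 km

4330 m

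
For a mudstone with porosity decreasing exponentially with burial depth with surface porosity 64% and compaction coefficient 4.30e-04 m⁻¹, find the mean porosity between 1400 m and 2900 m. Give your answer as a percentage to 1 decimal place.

Working in km (1 km = 1000 m; k in km⁻¹ = k in m⁻¹ × 1000):
⟨φ⟩ = (1/(z₂−z₁)) ∫ φ₀ e^(−kz) dz = φ₀·(e^(−k·z₁) − e^(−k·z₂)) / (k·(z₂−z₁))
e^(−0.43×1.4) = 0.5477; e^(−0.43×2.9) = 0.2874
⟨φ⟩ = 0.64 × (0.5477 − 0.2874) / (0.43 × 1.5) = 0.64 × 0.4036 = 0.2583

25.8%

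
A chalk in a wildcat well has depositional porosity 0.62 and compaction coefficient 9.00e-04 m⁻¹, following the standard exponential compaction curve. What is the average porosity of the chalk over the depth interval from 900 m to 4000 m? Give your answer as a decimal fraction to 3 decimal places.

0.093

Working in km (1 km = 1000 m; β in km⁻¹ = β in m⁻¹ × 1000):
⟨φ⟩ = (1/(d₂−d₁)) ∫ φ₀ e^(−βd) dd = φ₀·(e^(−β·d₁) − e^(−β·d₂)) / (β·(d₂−d₁))
e^(−0.9×0.9) = 0.4449; e^(−0.9×4) = 0.0273
⟨φ⟩ = 0.62 × (0.4449 − 0.0273) / (0.9 × 3.1) = 0.62 × 0.1497 = 0.0928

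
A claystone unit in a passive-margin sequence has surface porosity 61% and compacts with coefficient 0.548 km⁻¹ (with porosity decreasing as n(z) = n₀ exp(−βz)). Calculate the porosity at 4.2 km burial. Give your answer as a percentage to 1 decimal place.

n = n₀·exp(−β·z) = 0.61 × exp(−0.548 × 4.2) = 0.61 × exp(−2.302)
  = 0.61 × 0.1001 = 0.0611

6.1%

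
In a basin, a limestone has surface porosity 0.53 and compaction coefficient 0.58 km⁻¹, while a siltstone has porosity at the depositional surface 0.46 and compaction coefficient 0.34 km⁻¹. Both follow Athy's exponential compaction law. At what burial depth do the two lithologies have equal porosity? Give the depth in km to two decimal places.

Set phi₀ₐ e^(−kₐd) = phi₀ᵦ e^(−kᵦd) ⇒ ln(phi₀ₐ/phi₀ᵦ) = (kₐ − kᵦ)·d
d = ln(0.53/0.46) / (0.58 − 0.34) = 0.1417 / 0.24 = 0.590 km

0.59 km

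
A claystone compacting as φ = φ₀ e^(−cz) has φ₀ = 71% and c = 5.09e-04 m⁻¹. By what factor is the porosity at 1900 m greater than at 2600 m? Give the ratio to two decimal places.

1.43

Working in km (1 km = 1000 m; c in km⁻¹ = c in m⁻¹ × 1000):
φ(z₁)/φ(z₂) = e^(−c·z₁)/e^(−c·z₂) = e^{c(z₂−z₁)}
= exp(0.509 × 0.7) = exp(0.3563) = 1.4280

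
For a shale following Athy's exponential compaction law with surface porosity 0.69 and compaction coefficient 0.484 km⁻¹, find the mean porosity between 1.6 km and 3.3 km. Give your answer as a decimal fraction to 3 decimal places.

⟨n⟩ = (1/(z₂−z₁)) ∫ n₀ e^(−βz) dz = n₀·(e^(−β·z₁) − e^(−β·z₂)) / (β·(z₂−z₁))
e^(−0.484×1.6) = 0.4610; e^(−0.484×3.3) = 0.2025
⟨n⟩ = 0.69 × (0.4610 − 0.2025) / (0.484 × 1.7) = 0.69 × 0.3142 = 0.2168

0.217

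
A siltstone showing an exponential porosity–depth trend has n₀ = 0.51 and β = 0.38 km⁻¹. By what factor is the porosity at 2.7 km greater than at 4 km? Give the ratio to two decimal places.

1.64

n(z₁)/n(z₂) = e^(−β·z₁)/e^(−β·z₂) = e^{β(z₂−z₁)}
= exp(0.38 × 1.3) = exp(0.494) = 1.6389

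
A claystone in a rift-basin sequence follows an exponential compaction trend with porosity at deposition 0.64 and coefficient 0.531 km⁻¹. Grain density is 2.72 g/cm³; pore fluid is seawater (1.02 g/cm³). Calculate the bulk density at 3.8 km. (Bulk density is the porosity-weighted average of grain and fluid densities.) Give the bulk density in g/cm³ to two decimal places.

Porosity at depth: phi = 0.64·exp(−0.531×3.8) = 0.64×0.1329 = 0.0851
Bulk density: ρ_b = (1−phi)ρ_g + phi·ρ_f = 0.9149×2.72 + 0.0851×1.02
       = 2.489 + 0.087 = 2.575 g/cm³

2.58 g/cm³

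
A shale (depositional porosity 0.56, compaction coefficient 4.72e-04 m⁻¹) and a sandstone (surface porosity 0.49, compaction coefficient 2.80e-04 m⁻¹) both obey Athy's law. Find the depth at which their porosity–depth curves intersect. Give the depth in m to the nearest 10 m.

700 m

Working in km (1 km = 1000 m; k in km⁻¹ = k in m⁻¹ × 1000):
Set n₀ₐ e^(−kₐd) = n₀ᵦ e^(−kᵦd) ⇒ ln(n₀ₐ/n₀ᵦ) = (kₐ − kᵦ)·d
d = ln(0.56/0.49) / (0.472 − 0.28) = 0.1335 / 0.192 = 0.695 km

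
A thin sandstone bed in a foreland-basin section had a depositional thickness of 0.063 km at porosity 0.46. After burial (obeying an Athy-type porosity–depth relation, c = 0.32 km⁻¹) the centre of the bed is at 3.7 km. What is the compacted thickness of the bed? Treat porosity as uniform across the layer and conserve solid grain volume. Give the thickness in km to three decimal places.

0.040 km

Porosity at 3.7 km: φ = 0.46·exp(−0.32×3.7) = 0.1408
Solid-volume conservation: h(1−φ) = h₀(1−φ₀) ⇒ h = h₀·(1−φ₀)/(1−φ)
h = 0.063 × (1 − 0.46)/(1 − 0.1408) = 0.063 × 0.6285 = 0.0396 km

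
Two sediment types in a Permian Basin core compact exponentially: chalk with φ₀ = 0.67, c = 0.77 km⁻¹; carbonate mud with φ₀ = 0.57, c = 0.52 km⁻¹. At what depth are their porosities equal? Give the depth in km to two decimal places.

0.65 km

Set φ₀ₐ e^(−cₐz) = φ₀ᵦ e^(−cᵦz) ⇒ ln(φ₀ₐ/φ₀ᵦ) = (cₐ − cᵦ)·z
z = ln(0.67/0.57) / (0.77 − 0.52) = 0.1616 / 0.25 = 0.647 km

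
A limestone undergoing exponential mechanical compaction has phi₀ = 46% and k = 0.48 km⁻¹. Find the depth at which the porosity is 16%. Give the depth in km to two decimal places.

2.20 km

Invert Athy's law: Z = ln(phi₀/phi) / k
Z = ln(0.46/0.16) / 0.48 = ln(2.875) / 0.48 = 1.0561 / 0.48 = 2.200 km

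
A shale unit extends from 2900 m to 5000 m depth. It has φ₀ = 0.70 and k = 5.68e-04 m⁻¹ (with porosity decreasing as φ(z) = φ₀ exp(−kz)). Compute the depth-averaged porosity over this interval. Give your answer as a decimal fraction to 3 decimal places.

Working in km (1 km = 1000 m; k in km⁻¹ = k in m⁻¹ × 1000):
⟨φ⟩ = (1/(z₂−z₁)) ∫ φ₀ e^(−kz) dz = φ₀·(e^(−k·z₁) − e^(−k·z₂)) / (k·(z₂−z₁))
e^(−0.568×2.9) = 0.1926; e^(−0.568×5) = 0.0584
⟨φ⟩ = 0.7 × (0.1926 − 0.0584) / (0.568 × 2.1) = 0.7 × 0.1125 = 0.0787

0.079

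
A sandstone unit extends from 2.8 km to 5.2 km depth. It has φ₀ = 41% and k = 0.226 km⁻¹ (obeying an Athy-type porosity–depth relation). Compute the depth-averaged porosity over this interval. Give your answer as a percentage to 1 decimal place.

16.8%

⟨φ⟩ = (1/(d₂−d₁)) ∫ φ₀ e^(−kd) dd = φ₀·(e^(−k·d₁) − e^(−k·d₂)) / (k·(d₂−d₁))
e^(−0.226×2.8) = 0.5311; e^(−0.226×5.2) = 0.3088
⟨φ⟩ = 0.41 × (0.5311 − 0.3088) / (0.226 × 2.4) = 0.41 × 0.4099 = 0.1681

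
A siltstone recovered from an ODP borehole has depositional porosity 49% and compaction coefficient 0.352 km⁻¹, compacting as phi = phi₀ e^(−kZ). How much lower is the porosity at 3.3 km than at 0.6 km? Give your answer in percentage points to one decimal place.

phi(0.6) = 0.49·e^(−0.352×0.6) = 0.3967
phi(3.3) = 0.49·e^(−0.352×3.3) = 0.1534
Δphi = 0.3967 − 0.1534 = 0.2433

24.3 percentage points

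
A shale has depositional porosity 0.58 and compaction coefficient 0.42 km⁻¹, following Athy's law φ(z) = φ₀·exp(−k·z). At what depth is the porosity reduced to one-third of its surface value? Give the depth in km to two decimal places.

2.62 km

φ/φ₀ = 1/3 ⇒ exp(−k·z) = 1/3 ⇒ z = ln(3) / k
z = 1.0986 / 0.42 = 2.616 km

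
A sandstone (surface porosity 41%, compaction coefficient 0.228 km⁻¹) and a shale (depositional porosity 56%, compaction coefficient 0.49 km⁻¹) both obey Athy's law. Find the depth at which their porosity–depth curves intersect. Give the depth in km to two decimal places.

Set phi₀ₐ e^(−βₐd) = phi₀ᵦ e^(−βᵦd) ⇒ ln(phi₀ₐ/phi₀ᵦ) = (βₐ − βᵦ)·d
d = ln(0.41/0.56) / (0.228 − 0.49) = -0.3118 / -0.262 = 1.190 km

1.19 km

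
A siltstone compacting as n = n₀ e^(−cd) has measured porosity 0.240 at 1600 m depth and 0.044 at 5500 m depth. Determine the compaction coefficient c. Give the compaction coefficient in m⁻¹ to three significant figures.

Working in km (1 km = 1000 m; c in km⁻¹ = c in m⁻¹ × 1000):
Athy: n(d) = n₀ e^(−cd) ⇒ n₁/n₂ = e^{c(d₂−d₁)} ⇒ c = ln(n₁/n₂)/(d₂−d₁)
c = ln(0.24/0.044) / (5.5 − 1.6) = ln(5.455) / 3.9 = 1.6964 / 3.9 = 0.435 km⁻¹

0.000435 m⁻¹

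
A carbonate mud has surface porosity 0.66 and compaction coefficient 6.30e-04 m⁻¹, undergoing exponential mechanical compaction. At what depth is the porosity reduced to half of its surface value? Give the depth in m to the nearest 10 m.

Working in km (1 km = 1000 m; c in km⁻¹ = c in m⁻¹ × 1000):
phi/phi₀ = 1/2 ⇒ exp(−c·Z) = 1/2 ⇒ Z = ln(2) / c
Z = 0.6931 / 0.63 = 1.100 km

1100 m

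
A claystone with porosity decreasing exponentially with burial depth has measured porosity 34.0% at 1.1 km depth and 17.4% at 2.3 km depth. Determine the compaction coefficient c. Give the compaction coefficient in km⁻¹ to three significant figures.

0.558 km⁻¹

Athy: n(Z) = n₀ e^(−cZ) ⇒ n₁/n₂ = e^{c(Z₂−Z₁)} ⇒ c = ln(n₁/n₂)/(Z₂−Z₁)
c = ln(0.34/0.174) / (2.3 − 1.1) = ln(1.954) / 1.2 = 0.6699 / 1.2 = 0.5582 km⁻¹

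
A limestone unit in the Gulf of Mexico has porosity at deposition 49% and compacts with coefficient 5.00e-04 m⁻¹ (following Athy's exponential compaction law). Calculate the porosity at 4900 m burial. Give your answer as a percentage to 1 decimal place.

Working in km (1 km = 1000 m; β in km⁻¹ = β in m⁻¹ × 1000):
φ = φ₀·exp(−β·z) = 0.49 × exp(−0.5 × 4.9) = 0.49 × exp(−2.45)
  = 0.49 × 0.0863 = 0.0423

4.2%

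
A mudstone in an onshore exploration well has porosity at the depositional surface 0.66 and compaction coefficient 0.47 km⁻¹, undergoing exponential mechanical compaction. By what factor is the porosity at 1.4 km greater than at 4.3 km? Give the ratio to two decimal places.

3.91

phi(Z₁)/phi(Z₂) = e^(−c·Z₁)/e^(−c·Z₂) = e^{c(Z₂−Z₁)}
= exp(0.47 × 2.9) = exp(1.363) = 3.9079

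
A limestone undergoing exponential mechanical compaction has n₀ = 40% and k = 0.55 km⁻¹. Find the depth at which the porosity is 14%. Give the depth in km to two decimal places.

1.91 km

Invert Athy's law: z = ln(n₀/n) / k
z = ln(0.4/0.14) / 0.55 = ln(2.857) / 0.55 = 1.0498 / 0.55 = 1.909 km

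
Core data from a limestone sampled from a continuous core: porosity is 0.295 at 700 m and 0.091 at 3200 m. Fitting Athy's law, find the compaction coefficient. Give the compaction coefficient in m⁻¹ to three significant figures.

0.000470 m⁻¹

Working in km (1 km = 1000 m; β in km⁻¹ = β in m⁻¹ × 1000):
Athy: n(Z) = n₀ e^(−βZ) ⇒ n₁/n₂ = e^{β(Z₂−Z₁)} ⇒ β = ln(n₁/n₂)/(Z₂−Z₁)
β = ln(0.295/0.091) / (3.2 − 0.7) = ln(3.242) / 2.5 = 1.1761 / 2.5 = 0.4704 km⁻¹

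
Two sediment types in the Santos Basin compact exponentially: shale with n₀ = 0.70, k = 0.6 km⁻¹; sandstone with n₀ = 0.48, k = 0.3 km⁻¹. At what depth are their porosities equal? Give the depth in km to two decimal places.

1.26 km

Set n₀ₐ e^(−kₐd) = n₀ᵦ e^(−kᵦd) ⇒ ln(n₀ₐ/n₀ᵦ) = (kₐ − kᵦ)·d
d = ln(0.7/0.48) / (0.6 − 0.3) = 0.3773 / 0.3 = 1.258 km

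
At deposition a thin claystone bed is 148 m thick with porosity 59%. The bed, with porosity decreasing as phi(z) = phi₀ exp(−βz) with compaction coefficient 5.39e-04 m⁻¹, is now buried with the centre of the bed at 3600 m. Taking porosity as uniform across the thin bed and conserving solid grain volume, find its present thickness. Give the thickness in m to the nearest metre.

Working in km (1 km = 1000 m; β in km⁻¹ = β in m⁻¹ × 1000):
Porosity at 3.6 km: phi = 0.59·exp(−0.539×3.6) = 0.0848
Solid-volume conservation: h(1−phi) = h₀(1−phi₀) ⇒ h = h₀·(1−phi₀)/(1−phi)
h = 0.148 × (1 − 0.59)/(1 − 0.0848) = 0.148 × 0.4480 = 0.0663 km

66 m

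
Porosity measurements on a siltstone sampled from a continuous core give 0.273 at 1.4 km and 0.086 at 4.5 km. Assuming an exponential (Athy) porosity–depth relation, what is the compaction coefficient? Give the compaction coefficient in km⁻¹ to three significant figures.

0.373 km⁻¹

Athy: n(z) = n₀ e^(−βz) ⇒ n₁/n₂ = e^{β(z₂−z₁)} ⇒ β = ln(n₁/n₂)/(z₂−z₁)
β = ln(0.273/0.086) / (4.5 − 1.4) = ln(3.174) / 3.1 = 1.1551 / 3.1 = 0.3726 km⁻¹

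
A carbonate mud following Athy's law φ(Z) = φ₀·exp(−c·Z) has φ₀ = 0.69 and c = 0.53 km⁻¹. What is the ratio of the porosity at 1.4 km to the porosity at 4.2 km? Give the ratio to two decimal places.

φ(Z₁)/φ(Z₂) = e^(−c·Z₁)/e^(−c·Z₂) = e^{c(Z₂−Z₁)}
= exp(0.53 × 2.8) = exp(1.484) = 4.4106

4.41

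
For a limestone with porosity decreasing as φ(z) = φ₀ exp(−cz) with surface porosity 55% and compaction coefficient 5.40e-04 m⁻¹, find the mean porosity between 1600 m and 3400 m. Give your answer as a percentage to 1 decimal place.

14.8%

Working in km (1 km = 1000 m; c in km⁻¹ = c in m⁻¹ × 1000):
⟨φ⟩ = (1/(z₂−z₁)) ∫ φ₀ e^(−cz) dz = φ₀·(e^(−c·z₁) − e^(−c·z₂)) / (c·(z₂−z₁))
e^(−0.54×1.6) = 0.4215; e^(−0.54×3.4) = 0.1595
⟨φ⟩ = 0.55 × (0.4215 − 0.1595) / (0.54 × 1.8) = 0.55 × 0.2696 = 0.1483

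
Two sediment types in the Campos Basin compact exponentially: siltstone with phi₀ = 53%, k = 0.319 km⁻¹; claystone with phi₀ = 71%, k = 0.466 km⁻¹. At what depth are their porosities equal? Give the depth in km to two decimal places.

Set phi₀ₐ e^(−kₐZ) = phi₀ᵦ e^(−kᵦZ) ⇒ ln(phi₀ₐ/phi₀ᵦ) = (kₐ − kᵦ)·Z
Z = ln(0.53/0.71) / (0.319 − 0.466) = -0.2924 / -0.147 = 1.989 km

1.99 km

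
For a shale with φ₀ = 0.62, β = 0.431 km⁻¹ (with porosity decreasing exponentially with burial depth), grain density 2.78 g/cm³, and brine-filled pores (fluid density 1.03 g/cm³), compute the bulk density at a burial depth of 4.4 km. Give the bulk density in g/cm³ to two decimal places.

Porosity at depth: φ = 0.62·exp(−0.431×4.4) = 0.62×0.1501 = 0.0931
Bulk density: ρ_b = (1−φ)ρ_g + φ·ρ_f = 0.9069×2.78 + 0.0931×1.03
       = 2.521 + 0.096 = 2.617 g/cm³

2.62 g/cm³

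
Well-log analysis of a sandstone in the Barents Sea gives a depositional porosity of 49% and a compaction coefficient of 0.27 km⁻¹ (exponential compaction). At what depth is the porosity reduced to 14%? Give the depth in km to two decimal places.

4.64 km

Invert Athy's law: z = ln(phi₀/phi) / k
z = ln(0.49/0.14) / 0.27 = ln(3.5) / 0.27 = 1.2528 / 0.27 = 4.640 km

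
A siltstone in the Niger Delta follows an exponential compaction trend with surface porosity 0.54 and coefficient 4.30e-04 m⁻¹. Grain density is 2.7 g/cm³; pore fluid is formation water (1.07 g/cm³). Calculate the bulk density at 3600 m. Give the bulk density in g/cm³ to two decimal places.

Working in km (1 km = 1000 m; c in km⁻¹ = c in m⁻¹ × 1000):
Porosity at depth: phi = 0.54·exp(−0.43×3.6) = 0.54×0.2127 = 0.1148
Bulk density: ρ_b = (1−phi)ρ_g + phi·ρ_f = 0.8852×2.7 + 0.1148×1.07
       = 2.390 + 0.123 = 2.513 g/cm³

2.51 g/cm³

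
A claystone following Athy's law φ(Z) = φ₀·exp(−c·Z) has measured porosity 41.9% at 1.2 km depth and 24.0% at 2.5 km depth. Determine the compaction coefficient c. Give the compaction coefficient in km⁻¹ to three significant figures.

0.429 km⁻¹

Athy: φ(Z) = φ₀ e^(−cZ) ⇒ φ₁/φ₂ = e^{c(Z₂−Z₁)} ⇒ c = ln(φ₁/φ₂)/(Z₂−Z₁)
c = ln(0.419/0.24) / (2.5 − 1.2) = ln(1.746) / 1.3 = 0.5572 / 1.3 = 0.4286 km⁻¹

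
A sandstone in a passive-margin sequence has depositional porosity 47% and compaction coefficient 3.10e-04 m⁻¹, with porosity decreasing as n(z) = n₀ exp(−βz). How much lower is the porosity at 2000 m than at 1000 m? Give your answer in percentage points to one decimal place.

9.2 percentage points

Working in km (1 km = 1000 m; β in km⁻¹ = β in m⁻¹ × 1000):
n(1) = 0.47·e^(−0.31×1) = 0.3447
n(2) = 0.47·e^(−0.31×2) = 0.2528
Δn = 0.3447 − 0.2528 = 0.0919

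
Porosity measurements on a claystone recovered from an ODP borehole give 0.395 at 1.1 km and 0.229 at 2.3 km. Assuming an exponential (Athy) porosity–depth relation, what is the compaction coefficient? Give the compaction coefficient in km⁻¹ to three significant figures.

0.454 km⁻¹

Athy: n(d) = n₀ e^(−kd) ⇒ n₁/n₂ = e^{k(d₂−d₁)} ⇒ k = ln(n₁/n₂)/(d₂−d₁)
k = ln(0.395/0.229) / (2.3 − 1.1) = ln(1.725) / 1.2 = 0.5452 / 1.2 = 0.4543 km⁻¹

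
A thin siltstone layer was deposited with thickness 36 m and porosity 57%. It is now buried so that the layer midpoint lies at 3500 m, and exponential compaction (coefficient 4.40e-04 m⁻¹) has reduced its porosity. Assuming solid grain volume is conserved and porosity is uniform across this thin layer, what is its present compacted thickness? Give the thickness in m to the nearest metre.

18 m

Working in km (1 km = 1000 m; β in km⁻¹ = β in m⁻¹ × 1000):
Porosity at 3.5 km: φ = 0.57·exp(−0.44×3.5) = 0.1222
Solid-volume conservation: h(1−φ) = h₀(1−φ₀) ⇒ h = h₀·(1−φ₀)/(1−φ)
h = 0.036 × (1 − 0.57)/(1 − 0.1222) = 0.036 × 0.4899 = 0.0176 km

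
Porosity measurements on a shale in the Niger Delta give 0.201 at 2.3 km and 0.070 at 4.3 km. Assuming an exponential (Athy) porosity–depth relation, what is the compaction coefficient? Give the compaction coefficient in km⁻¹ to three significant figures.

0.527 km⁻¹

Athy: φ(Z) = φ₀ e^(−kZ) ⇒ φ₁/φ₂ = e^{k(Z₂−Z₁)} ⇒ k = ln(φ₁/φ₂)/(Z₂−Z₁)
k = ln(0.201/0.07) / (4.3 − 2.3) = ln(2.871) / 2 = 1.0548 / 2 = 0.5274 km⁻¹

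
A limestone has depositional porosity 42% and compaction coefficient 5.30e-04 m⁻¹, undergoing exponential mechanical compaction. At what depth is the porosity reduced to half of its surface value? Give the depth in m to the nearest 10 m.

1310 m

Working in km (1 km = 1000 m; k in km⁻¹ = k in m⁻¹ × 1000):
φ/φ₀ = 1/2 ⇒ exp(−k·Z) = 1/2 ⇒ Z = ln(2) / k
Z = 0.6931 / 0.53 = 1.308 km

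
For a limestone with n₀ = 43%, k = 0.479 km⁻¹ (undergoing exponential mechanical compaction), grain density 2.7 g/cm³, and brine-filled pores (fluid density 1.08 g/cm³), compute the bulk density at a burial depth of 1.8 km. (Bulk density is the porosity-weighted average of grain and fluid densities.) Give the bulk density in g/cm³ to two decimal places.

2.41 g/cm³

Porosity at depth: n = 0.43·exp(−0.479×1.8) = 0.43×0.4222 = 0.1816
Bulk density: ρ_b = (1−n)ρ_g + n·ρ_f = 0.8184×2.7 + 0.1816×1.08
       = 2.210 + 0.196 = 2.406 g/cm³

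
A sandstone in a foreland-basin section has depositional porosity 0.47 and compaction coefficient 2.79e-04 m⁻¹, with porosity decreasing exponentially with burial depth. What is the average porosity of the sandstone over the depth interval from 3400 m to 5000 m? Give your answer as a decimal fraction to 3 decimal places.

0.147

Working in km (1 km = 1000 m; β in km⁻¹ = β in m⁻¹ × 1000):
⟨φ⟩ = (1/(d₂−d₁)) ∫ φ₀ e^(−βd) dd = φ₀·(e^(−β·d₁) − e^(−β·d₂)) / (β·(d₂−d₁))
e^(−0.279×3.4) = 0.3873; e^(−0.279×5) = 0.2478
⟨φ⟩ = 0.47 × (0.3873 − 0.2478) / (0.279 × 1.6) = 0.47 × 0.3124 = 0.1468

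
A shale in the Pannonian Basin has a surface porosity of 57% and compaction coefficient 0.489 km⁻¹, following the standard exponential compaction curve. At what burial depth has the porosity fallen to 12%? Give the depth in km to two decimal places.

3.19 km

Invert Athy's law: d = ln(φ₀/φ) / β
d = ln(0.57/0.12) / 0.489 = ln(4.75) / 0.489 = 1.5581 / 0.489 = 3.186 km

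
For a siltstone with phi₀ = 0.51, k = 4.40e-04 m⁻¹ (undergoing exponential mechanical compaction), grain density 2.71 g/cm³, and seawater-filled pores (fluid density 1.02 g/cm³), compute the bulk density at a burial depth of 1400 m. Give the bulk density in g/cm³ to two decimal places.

Working in km (1 km = 1000 m; k in km⁻¹ = k in m⁻¹ × 1000):
Porosity at depth: phi = 0.51·exp(−0.44×1.4) = 0.51×0.5401 = 0.2755
Bulk density: ρ_b = (1−phi)ρ_g + phi·ρ_f = 0.7245×2.71 + 0.2755×1.02
       = 1.964 + 0.281 = 2.244 g/cm³

2.24 g/cm³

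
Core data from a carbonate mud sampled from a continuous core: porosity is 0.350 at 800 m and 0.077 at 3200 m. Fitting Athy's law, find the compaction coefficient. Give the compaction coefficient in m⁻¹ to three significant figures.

0.000631 m⁻¹

Working in km (1 km = 1000 m; β in km⁻¹ = β in m⁻¹ × 1000):
Athy: n(z) = n₀ e^(−βz) ⇒ n₁/n₂ = e^{β(z₂−z₁)} ⇒ β = ln(n₁/n₂)/(z₂−z₁)
β = ln(0.35/0.077) / (3.2 − 0.8) = ln(4.545) / 2.4 = 1.5141 / 2.4 = 0.6309 km⁻¹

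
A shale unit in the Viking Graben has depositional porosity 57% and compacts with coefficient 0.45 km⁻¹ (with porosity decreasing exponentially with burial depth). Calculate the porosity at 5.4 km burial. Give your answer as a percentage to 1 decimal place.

phi = phi₀·exp(−β·Z) = 0.57 × exp(−0.45 × 5.4) = 0.57 × exp(−2.43)
  = 0.57 × 0.0880 = 0.0502

5.0%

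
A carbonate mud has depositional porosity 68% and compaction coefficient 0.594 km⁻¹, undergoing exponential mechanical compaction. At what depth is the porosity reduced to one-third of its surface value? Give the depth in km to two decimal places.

1.85 km

n/n₀ = 1/3 ⇒ exp(−k·d) = 1/3 ⇒ d = ln(3) / k
d = 1.0986 / 0.594 = 1.850 km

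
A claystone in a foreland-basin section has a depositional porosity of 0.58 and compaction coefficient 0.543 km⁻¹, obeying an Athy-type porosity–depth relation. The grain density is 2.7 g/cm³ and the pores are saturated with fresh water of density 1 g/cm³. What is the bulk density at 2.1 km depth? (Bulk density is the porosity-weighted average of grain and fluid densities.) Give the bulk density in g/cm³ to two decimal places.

2.38 g/cm³

Porosity at depth: φ = 0.58·exp(−0.543×2.1) = 0.58×0.3197 = 0.1854
Bulk density: ρ_b = (1−φ)ρ_g + φ·ρ_f = 0.8146×2.7 + 0.1854×1
       = 2.199 + 0.185 = 2.385 g/cm³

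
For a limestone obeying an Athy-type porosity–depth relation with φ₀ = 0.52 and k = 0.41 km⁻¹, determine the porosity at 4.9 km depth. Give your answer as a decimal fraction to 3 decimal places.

φ = φ₀·exp(−k·Z) = 0.52 × exp(−0.41 × 4.9) = 0.52 × exp(−2.009)
  = 0.52 × 0.1341 = 0.0697

0.070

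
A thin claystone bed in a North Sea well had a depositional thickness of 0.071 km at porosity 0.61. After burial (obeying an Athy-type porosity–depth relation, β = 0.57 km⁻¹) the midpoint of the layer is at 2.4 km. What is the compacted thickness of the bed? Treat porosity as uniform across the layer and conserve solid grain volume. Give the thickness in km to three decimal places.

Porosity at 2.4 km: φ = 0.61·exp(−0.57×2.4) = 0.1553
Solid-volume conservation: h(1−φ) = h₀(1−φ₀) ⇒ h = h₀·(1−φ₀)/(1−φ)
h = 0.071 × (1 − 0.61)/(1 − 0.1553) = 0.071 × 0.4617 = 0.0328 km

0.033 km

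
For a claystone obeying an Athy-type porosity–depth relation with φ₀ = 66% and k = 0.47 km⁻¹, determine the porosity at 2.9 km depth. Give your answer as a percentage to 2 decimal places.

16.89%

φ = φ₀·exp(−k·z) = 0.66 × exp(−0.47 × 2.9) = 0.66 × exp(−1.363)
  = 0.66 × 0.2559 = 0.1689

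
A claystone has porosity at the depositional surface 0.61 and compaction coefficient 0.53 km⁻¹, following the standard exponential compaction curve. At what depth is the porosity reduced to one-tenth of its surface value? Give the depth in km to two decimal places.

n/n₀ = 1/10 ⇒ exp(−k·d) = 1/10 ⇒ d = ln(10) / k
d = 2.3026 / 0.53 = 4.345 km

4.34 km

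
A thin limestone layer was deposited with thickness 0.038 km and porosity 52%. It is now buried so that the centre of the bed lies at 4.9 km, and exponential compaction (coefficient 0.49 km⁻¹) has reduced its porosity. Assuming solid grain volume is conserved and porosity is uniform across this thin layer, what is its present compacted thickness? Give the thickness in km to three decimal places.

0.019 km

Porosity at 4.9 km: φ = 0.52·exp(−0.49×4.9) = 0.0471
Solid-volume conservation: h(1−φ) = h₀(1−φ₀) ⇒ h = h₀·(1−φ₀)/(1−φ)
h = 0.038 × (1 − 0.52)/(1 − 0.0471) = 0.038 × 0.5037 = 0.0191 km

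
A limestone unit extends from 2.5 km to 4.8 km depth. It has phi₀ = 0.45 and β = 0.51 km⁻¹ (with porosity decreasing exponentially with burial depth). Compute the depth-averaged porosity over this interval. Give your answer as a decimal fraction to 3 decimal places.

⟨phi⟩ = (1/(d₂−d₁)) ∫ phi₀ e^(−βd) dd = phi₀·(e^(−β·d₁) − e^(−β·d₂)) / (β·(d₂−d₁))
e^(−0.51×2.5) = 0.2794; e^(−0.51×4.8) = 0.0865
⟨phi⟩ = 0.45 × (0.2794 − 0.0865) / (0.51 × 2.3) = 0.45 × 0.1645 = 0.0740

0.074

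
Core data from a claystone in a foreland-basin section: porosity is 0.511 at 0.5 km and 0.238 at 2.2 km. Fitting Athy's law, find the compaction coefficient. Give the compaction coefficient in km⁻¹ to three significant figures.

Athy: phi(z) = phi₀ e^(−βz) ⇒ phi₁/phi₂ = e^{β(z₂−z₁)} ⇒ β = ln(phi₁/phi₂)/(z₂−z₁)
β = ln(0.511/0.238) / (2.2 − 0.5) = ln(2.147) / 1.7 = 0.7641 / 1.7 = 0.4495 km⁻¹

0.449 km⁻¹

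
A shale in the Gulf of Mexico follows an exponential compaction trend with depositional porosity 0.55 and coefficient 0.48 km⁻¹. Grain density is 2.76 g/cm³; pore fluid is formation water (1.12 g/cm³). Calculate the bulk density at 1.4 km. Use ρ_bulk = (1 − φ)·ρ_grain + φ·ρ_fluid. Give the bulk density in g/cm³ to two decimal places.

2.30 g/cm³

Porosity at depth: phi = 0.55·exp(−0.48×1.4) = 0.55×0.5107 = 0.2809
Bulk density: ρ_b = (1−phi)ρ_g + phi·ρ_f = 0.7191×2.76 + 0.2809×1.12
       = 1.985 + 0.315 = 2.299 g/cm³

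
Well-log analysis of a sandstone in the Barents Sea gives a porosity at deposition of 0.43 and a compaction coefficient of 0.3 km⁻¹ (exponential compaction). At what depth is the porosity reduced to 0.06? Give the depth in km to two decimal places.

6.56 km

Invert Athy's law: d = ln(phi₀/phi) / β
d = ln(0.43/0.06) / 0.3 = ln(7.167) / 0.3 = 1.9694 / 0.3 = 6.565 km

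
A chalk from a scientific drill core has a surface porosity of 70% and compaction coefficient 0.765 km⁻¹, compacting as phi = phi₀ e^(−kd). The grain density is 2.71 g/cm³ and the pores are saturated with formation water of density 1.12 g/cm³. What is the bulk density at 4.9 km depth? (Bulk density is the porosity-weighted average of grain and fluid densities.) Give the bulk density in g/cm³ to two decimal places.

Porosity at depth: phi = 0.7·exp(−0.765×4.9) = 0.7×0.0236 = 0.0165
Bulk density: ρ_b = (1−phi)ρ_g + phi·ρ_f = 0.9835×2.71 + 0.0165×1.12
       = 2.665 + 0.018 = 2.684 g/cm³

2.68 g/cm³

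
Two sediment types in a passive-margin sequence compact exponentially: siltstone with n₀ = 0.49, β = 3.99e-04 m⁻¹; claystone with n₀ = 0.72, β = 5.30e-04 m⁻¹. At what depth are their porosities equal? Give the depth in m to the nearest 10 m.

Working in km (1 km = 1000 m; β in km⁻¹ = β in m⁻¹ × 1000):
Set n₀ₐ e^(−βₐz) = n₀ᵦ e^(−βᵦz) ⇒ ln(n₀ₐ/n₀ᵦ) = (βₐ − βᵦ)·z
z = ln(0.49/0.72) / (0.399 − 0.53) = -0.3848 / -0.131 = 2.938 km

2940 m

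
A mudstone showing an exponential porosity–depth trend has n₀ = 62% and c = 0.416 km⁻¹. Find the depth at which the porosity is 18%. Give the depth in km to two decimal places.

Invert Athy's law: z = ln(n₀/n) / c
z = ln(0.62/0.18) / 0.416 = ln(3.444) / 0.416 = 1.2368 / 0.416 = 2.973 km

2.97 km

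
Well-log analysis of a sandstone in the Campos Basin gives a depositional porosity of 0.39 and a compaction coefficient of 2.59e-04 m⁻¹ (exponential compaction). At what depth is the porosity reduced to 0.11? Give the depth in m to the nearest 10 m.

Working in km (1 km = 1000 m; c in km⁻¹ = c in m⁻¹ × 1000):
Invert Athy's law: z = ln(phi₀/phi) / c
z = ln(0.39/0.11) / 0.259 = ln(3.545) / 0.259 = 1.2657 / 0.259 = 4.887 km

4890 m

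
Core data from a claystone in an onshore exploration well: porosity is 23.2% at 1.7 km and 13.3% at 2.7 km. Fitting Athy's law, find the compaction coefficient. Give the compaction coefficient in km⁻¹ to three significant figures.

0.556 km⁻¹

Athy: phi(z) = phi₀ e^(−cz) ⇒ phi₁/phi₂ = e^{c(z₂−z₁)} ⇒ c = ln(phi₁/phi₂)/(z₂−z₁)
c = ln(0.232/0.133) / (2.7 − 1.7) = ln(1.744) / 1 = 0.5564 / 1 = 0.5564 km⁻¹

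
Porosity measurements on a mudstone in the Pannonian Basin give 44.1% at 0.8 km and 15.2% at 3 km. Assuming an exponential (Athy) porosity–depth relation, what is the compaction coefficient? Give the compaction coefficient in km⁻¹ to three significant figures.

0.484 km⁻¹

Athy: n(Z) = n₀ e^(−kZ) ⇒ n₁/n₂ = e^{k(Z₂−Z₁)} ⇒ k = ln(n₁/n₂)/(Z₂−Z₁)
k = ln(0.441/0.152) / (3 − 0.8) = ln(2.901) / 2.2 = 1.0652 / 2.2 = 0.4842 km⁻¹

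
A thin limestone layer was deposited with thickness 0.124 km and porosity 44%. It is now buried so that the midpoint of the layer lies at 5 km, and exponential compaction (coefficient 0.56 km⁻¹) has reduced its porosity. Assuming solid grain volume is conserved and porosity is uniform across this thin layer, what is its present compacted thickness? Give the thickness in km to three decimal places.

0.071 km

Porosity at 5 km: phi = 0.44·exp(−0.56×5) = 0.0268
Solid-volume conservation: h(1−phi) = h₀(1−phi₀) ⇒ h = h₀·(1−phi₀)/(1−phi)
h = 0.124 × (1 − 0.44)/(1 − 0.0268) = 0.124 × 0.5754 = 0.0713 km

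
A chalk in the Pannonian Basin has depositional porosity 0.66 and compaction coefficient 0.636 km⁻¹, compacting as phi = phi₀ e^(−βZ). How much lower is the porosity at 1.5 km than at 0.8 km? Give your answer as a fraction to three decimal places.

phi(0.8) = 0.66·e^(−0.636×0.8) = 0.3968
phi(1.5) = 0.66·e^(−0.636×1.5) = 0.2542
Δphi = 0.3968 − 0.2542 = 0.1426

0.143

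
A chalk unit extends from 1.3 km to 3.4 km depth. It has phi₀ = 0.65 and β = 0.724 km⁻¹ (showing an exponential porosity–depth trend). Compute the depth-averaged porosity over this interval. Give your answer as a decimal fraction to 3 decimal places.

⟨phi⟩ = (1/(z₂−z₁)) ∫ phi₀ e^(−βz) dz = phi₀·(e^(−β·z₁) − e^(−β·z₂)) / (β·(z₂−z₁))
e^(−0.724×1.3) = 0.3902; e^(−0.724×3.4) = 0.0853
⟨phi⟩ = 0.65 × (0.3902 − 0.0853) / (0.724 × 2.1) = 0.65 × 0.2005 = 0.1303

0.130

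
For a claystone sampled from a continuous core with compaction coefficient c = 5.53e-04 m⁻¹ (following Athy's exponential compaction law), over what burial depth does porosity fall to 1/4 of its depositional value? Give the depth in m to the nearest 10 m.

2510 m

Working in km (1 km = 1000 m; c in km⁻¹ = c in m⁻¹ × 1000):
n/n₀ = 1/4 ⇒ exp(−c·d) = 1/4 ⇒ d = ln(4) / c
d = 1.3863 / 0.553 = 2.507 km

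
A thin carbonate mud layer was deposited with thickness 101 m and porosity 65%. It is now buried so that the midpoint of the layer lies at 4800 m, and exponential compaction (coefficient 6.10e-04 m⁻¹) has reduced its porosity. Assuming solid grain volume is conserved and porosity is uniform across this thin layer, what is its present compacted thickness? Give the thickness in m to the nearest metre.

37 m

Working in km (1 km = 1000 m; k in km⁻¹ = k in m⁻¹ × 1000):
Porosity at 4.8 km: n = 0.65·exp(−0.61×4.8) = 0.0348
Solid-volume conservation: h(1−n) = h₀(1−n₀) ⇒ h = h₀·(1−n₀)/(1−n)
h = 0.101 × (1 − 0.65)/(1 − 0.0348) = 0.101 × 0.3626 = 0.0366 km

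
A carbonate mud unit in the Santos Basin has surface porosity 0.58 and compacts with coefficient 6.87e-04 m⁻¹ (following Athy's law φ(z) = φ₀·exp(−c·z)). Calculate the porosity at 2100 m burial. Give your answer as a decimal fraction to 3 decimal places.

0.137

Working in km (1 km = 1000 m; c in km⁻¹ = c in m⁻¹ × 1000):
φ = φ₀·exp(−c·z) = 0.58 × exp(−0.687 × 2.1) = 0.58 × exp(−1.443)
  = 0.58 × 0.2363 = 0.1370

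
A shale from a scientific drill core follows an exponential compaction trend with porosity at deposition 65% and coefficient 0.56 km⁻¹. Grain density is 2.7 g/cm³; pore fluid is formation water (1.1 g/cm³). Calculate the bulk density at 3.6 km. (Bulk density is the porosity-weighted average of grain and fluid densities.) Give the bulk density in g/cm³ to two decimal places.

Porosity at depth: phi = 0.65·exp(−0.56×3.6) = 0.65×0.1332 = 0.0866
Bulk density: ρ_b = (1−phi)ρ_g + phi·ρ_f = 0.9134×2.7 + 0.0866×1.1
       = 2.466 + 0.095 = 2.561 g/cm³

2.56 g/cm³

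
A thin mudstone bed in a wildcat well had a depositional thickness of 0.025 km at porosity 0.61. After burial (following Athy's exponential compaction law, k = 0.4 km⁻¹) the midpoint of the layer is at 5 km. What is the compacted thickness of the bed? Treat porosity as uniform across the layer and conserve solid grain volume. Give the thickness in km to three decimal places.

Porosity at 5 km: φ = 0.61·exp(−0.4×5) = 0.0826
Solid-volume conservation: h(1−φ) = h₀(1−φ₀) ⇒ h = h₀·(1−φ₀)/(1−φ)
h = 0.025 × (1 − 0.61)/(1 − 0.0826) = 0.025 × 0.4251 = 0.0106 km

0.011 km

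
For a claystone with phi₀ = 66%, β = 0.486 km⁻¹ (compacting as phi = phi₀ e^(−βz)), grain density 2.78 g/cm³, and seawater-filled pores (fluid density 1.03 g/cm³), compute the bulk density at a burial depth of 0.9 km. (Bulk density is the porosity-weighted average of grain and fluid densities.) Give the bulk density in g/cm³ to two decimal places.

2.03 g/cm³

Porosity at depth: phi = 0.66·exp(−0.486×0.9) = 0.66×0.6457 = 0.4262
Bulk density: ρ_b = (1−phi)ρ_g + phi·ρ_f = 0.5738×2.78 + 0.4262×1.03
       = 1.595 + 0.439 = 2.034 g/cm³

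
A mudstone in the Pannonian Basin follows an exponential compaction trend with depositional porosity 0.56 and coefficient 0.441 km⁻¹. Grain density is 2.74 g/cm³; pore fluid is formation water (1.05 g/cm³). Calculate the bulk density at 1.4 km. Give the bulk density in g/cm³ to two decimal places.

Porosity at depth: phi = 0.56·exp(−0.441×1.4) = 0.56×0.5393 = 0.3020
Bulk density: ρ_b = (1−phi)ρ_g + phi·ρ_f = 0.6980×2.74 + 0.3020×1.05
       = 1.912 + 0.317 = 2.230 g/cm³

2.23 g/cm³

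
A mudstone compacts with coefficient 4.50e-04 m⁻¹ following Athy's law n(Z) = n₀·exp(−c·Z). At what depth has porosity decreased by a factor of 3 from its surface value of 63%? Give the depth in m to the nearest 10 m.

Working in km (1 km = 1000 m; c in km⁻¹ = c in m⁻¹ × 1000):
n/n₀ = 1/3 ⇒ exp(−c·Z) = 1/3 ⇒ Z = ln(3) / c
Z = 1.0986 / 0.45 = 2.441 km

2440 m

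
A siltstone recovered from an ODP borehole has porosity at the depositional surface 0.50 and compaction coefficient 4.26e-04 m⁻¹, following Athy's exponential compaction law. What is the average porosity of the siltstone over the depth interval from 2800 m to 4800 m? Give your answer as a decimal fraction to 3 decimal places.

0.102

Working in km (1 km = 1000 m; k in km⁻¹ = k in m⁻¹ × 1000):
⟨n⟩ = (1/(Z₂−Z₁)) ∫ n₀ e^(−kZ) dZ = n₀·(e^(−k·Z₁) − e^(−k·Z₂)) / (k·(Z₂−Z₁))
e^(−0.426×2.8) = 0.3034; e^(−0.426×4.8) = 0.1294
⟨n⟩ = 0.5 × (0.3034 − 0.1294) / (0.426 × 2) = 0.5 × 0.2042 = 0.1021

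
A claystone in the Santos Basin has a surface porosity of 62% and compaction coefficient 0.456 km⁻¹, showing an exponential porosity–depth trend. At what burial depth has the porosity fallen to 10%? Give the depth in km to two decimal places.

4.00 km

Invert Athy's law: d = ln(phi₀/phi) / c
d = ln(0.62/0.1) / 0.456 = ln(6.2) / 0.456 = 1.8245 / 0.456 = 4.001 km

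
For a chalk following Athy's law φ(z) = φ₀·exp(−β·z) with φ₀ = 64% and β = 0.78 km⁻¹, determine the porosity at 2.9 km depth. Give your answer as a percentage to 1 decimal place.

6.7%

φ = φ₀·exp(−β·z) = 0.64 × exp(−0.78 × 2.9) = 0.64 × exp(−2.262)
  = 0.64 × 0.1041 = 0.0667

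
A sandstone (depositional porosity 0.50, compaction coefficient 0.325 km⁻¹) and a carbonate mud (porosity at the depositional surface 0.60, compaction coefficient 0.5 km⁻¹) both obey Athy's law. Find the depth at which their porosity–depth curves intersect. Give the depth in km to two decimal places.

1.04 km

Set n₀ₐ e^(−kₐd) = n₀ᵦ e^(−kᵦd) ⇒ ln(n₀ₐ/n₀ᵦ) = (kₐ − kᵦ)·d
d = ln(0.5/0.6) / (0.325 − 0.5) = -0.1823 / -0.175 = 1.042 km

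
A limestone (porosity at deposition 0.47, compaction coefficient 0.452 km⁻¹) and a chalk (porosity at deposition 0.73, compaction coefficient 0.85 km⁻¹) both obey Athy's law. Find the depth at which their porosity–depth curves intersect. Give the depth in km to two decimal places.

1.11 km

Set phi₀ₐ e^(−cₐz) = phi₀ᵦ e^(−cᵦz) ⇒ ln(phi₀ₐ/phi₀ᵦ) = (cₐ − cᵦ)·z
z = ln(0.47/0.73) / (0.452 − 0.85) = -0.4403 / -0.398 = 1.106 km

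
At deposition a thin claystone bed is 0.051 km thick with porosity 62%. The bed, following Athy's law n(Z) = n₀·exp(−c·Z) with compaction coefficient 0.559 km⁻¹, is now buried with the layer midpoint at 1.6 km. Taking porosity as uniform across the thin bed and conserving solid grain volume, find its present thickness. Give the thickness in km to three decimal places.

Porosity at 1.6 km: n = 0.62·exp(−0.559×1.6) = 0.2535
Solid-volume conservation: h(1−n) = h₀(1−n₀) ⇒ h = h₀·(1−n₀)/(1−n)
h = 0.051 × (1 − 0.62)/(1 − 0.2535) = 0.051 × 0.5090 = 0.0260 km

0.026 km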